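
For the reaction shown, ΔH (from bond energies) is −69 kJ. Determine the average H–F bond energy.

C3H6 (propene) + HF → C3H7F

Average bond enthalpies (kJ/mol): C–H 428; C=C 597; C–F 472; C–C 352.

D(H–F) ≈ 586 kJ/mol

Let D be the H–F bond energy.
Σ(broken) = 1×352 + 6×428 + 1×597 + 1×D = 3517 + D
Σ(formed) = 2×352 + 1×472 + 7×428 = 4172
ΔH = Σ(broken) − Σ(formed) = (3517 + D) − (4172) = −655 + D
Setting this equal to −69 kJ gives D = 586 kJ/mol.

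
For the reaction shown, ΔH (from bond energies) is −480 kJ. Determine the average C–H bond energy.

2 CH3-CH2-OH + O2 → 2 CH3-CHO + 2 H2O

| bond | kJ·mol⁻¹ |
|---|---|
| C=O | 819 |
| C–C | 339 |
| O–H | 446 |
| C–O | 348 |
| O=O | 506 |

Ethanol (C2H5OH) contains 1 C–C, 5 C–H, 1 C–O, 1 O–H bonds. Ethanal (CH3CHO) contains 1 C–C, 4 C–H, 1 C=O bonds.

D(C–H) ≈ 424 kJ/mol

Let D be the C–H bond energy.
Σ(broken) = 2×339 + 10×D + 2×348 + 2×446 + 1×506 = 2772 + 10D
Σ(formed) = 2×339 + 8×D + 2×819 + 4×446 = 4100 + 8D
ΔH = Σ(broken) − Σ(formed) = (2772 + 10D) − (4100 + 8D) = −1328 + 2D
Setting this equal to −480 kJ gives 2D = 848, so D = 424 kJ/mol.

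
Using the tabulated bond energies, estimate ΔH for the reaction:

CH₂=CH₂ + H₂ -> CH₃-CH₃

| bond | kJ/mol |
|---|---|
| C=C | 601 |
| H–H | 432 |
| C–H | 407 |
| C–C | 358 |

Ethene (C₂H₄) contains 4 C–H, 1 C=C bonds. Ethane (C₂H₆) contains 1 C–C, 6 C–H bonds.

ΔH ≈ −139 kJ

Bonds broken (reactants):
  C–H: 4 × 407 = 1628
  C=C: 1 × 601 = 601
  H–H: 1 × 432 = 432
  Σ(broken) = 2661 kJ
Bonds formed (products):
  C–C: 1 × 358 = 358
  C–H: 6 × 407 = 2442
  Σ(formed) = 2800 kJ
ΔH = Σ(broken) − Σ(formed) = 2661 − 2800 = −139 kJ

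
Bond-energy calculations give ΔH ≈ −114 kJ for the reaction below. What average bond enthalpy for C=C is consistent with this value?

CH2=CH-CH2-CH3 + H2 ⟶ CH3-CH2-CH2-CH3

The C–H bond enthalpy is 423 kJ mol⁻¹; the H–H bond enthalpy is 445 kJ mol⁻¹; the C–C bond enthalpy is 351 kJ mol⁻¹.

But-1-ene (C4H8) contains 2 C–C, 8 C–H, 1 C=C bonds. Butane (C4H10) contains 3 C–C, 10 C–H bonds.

D(C=C) ≈ 638 kJ/mol

Let D be the C=C bond energy.
Σ(broken) = 2×351 + 8×423 + 1×D + 1×445 = 4531 + D
Σ(formed) = 3×351 + 10×423 = 5283
ΔH = Σ(broken) − Σ(formed) = (4531 + D) − (5283) = −752 + D
Setting this equal to −114 kJ gives D = 638 kJ/mol.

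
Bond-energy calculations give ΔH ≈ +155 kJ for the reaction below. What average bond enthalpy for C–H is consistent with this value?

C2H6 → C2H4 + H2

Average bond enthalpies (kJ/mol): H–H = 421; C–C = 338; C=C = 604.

D(C–H) ≈ 421 kJ/mol

Let D be the C–H bond energy.
Σ(broken) = 1×338 + 6×D = 338 + 6D
Σ(formed) = 4×D + 1×604 + 1×421 = 1025 + 4D
ΔH = Σ(broken) − Σ(formed) = (338 + 6D) − (1025 + 4D) = −687 + 2D
Setting this equal to +155 kJ gives 2D = 842, so D = 421 kJ/mol.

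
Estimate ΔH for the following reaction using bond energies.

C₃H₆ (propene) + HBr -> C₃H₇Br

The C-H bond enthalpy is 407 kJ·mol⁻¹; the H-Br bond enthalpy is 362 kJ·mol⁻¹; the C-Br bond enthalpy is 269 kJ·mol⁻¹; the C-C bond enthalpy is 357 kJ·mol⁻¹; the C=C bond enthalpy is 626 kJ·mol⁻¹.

Bonds broken (reactants):
  C-C: 1 × 357 = 357
  C-H: 6 × 407 = 2442
  C=C: 1 × 626 = 626
  H-Br: 1 × 362 = 362
  Σ(broken) = 3787 kJ
Bonds formed (products):
  C-Br: 1 × 269 = 269
  C-C: 2 × 357 = 714
  C-H: 7 × 407 = 2849
  Σ(formed) = 3832 kJ
ΔH = Σ(broken) − Σ(formed) = 3787 − 3832 = −45 kJ

ΔH ≈ −45 kJ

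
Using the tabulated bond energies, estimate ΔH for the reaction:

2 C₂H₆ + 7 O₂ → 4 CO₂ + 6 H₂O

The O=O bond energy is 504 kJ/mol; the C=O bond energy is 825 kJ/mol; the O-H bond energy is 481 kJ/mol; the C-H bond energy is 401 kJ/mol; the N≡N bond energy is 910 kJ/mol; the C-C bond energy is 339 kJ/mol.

ΔH ≈ −3354 kJ

Bonds broken (reactants):
  C-C: 2 × 339 = 678
  C-H: 12 × 401 = 4812
  O=O: 7 × 504 = 3528
  Σ(broken) = 9018 kJ
Bonds formed (products):
  C=O: 8 × 825 = 6600
  O-H: 12 × 481 = 5772
  Σ(formed) = 12372 kJ
ΔH = Σ(broken) − Σ(formed) = 9018 − 12372 = −3354 kJ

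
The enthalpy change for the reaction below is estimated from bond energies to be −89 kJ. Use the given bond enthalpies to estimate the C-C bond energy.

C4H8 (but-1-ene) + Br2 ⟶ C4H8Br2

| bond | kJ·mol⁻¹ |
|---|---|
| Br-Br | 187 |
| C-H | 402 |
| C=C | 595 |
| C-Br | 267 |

D(C-C) ≈ 337 kJ/mol

Let D be the C-C bond energy.
Σ(broken) = 1×187 + 2×D + 8×402 + 1×595 = 3998 + 2D
Σ(formed) = 2×267 + 3×D + 8×402 = 3750 + 3D
ΔH = Σ(broken) − Σ(formed) = (3998 + 2D) − (3750 + 3D) = +248 − D
Setting this equal to −89 kJ gives D = 337 kJ/mol.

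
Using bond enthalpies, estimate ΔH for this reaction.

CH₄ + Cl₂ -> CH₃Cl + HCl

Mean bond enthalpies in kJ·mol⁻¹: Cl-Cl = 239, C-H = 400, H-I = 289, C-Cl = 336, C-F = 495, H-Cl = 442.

Bonds broken (reactants):
  C-H: 4 × 400 = 1600
  Cl-Cl: 1 × 239 = 239
  Σ(broken) = 1839 kJ
Bonds formed (products):
  C-Cl: 1 × 336 = 336
  C-H: 3 × 400 = 1200
  H-Cl: 1 × 442 = 442
  Σ(formed) = 1978 kJ
ΔH = Σ(broken) − Σ(formed) = 1839 − 1978 = −139 kJ

ΔH ≈ −139 kJ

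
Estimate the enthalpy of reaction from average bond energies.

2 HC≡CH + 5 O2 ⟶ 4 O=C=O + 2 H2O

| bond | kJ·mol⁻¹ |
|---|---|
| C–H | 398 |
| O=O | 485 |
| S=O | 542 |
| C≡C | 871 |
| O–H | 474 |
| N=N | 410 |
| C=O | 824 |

Bonds broken (reactants):
  C≡C: 2 × 871 = 1742
  C–H: 4 × 398 = 1592
  O=O: 5 × 485 = 2425
  Σ(broken) = 5759 kJ
Bonds formed (products):
  C=O: 8 × 824 = 6592
  O–H: 4 × 474 = 1896
  Σ(formed) = 8488 kJ
ΔH = Σ(broken) − Σ(formed) = 5759 − 8488 = −2729 kJ

ΔH ≈ −2729 kJ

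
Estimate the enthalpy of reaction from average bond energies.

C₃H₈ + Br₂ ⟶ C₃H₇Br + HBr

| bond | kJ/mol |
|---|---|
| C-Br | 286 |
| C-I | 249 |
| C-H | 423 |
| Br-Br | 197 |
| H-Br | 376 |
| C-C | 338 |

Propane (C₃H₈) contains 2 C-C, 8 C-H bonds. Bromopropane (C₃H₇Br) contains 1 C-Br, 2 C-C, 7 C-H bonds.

ΔH ≈ −42 kJ

Bonds broken (reactants):
  Br-Br: 1 × 197 = 197
  C-C: 2 × 338 = 676
  C-H: 8 × 423 = 3384
  Σ(broken) = 4257 kJ
Bonds formed (products):
  C-Br: 1 × 286 = 286
  C-C: 2 × 338 = 676
  C-H: 7 × 423 = 2961
  H-Br: 1 × 376 = 376
  Σ(formed) = 4299 kJ
ΔH = Σ(broken) − Σ(formed) = 4257 − 4299 = −42 kJ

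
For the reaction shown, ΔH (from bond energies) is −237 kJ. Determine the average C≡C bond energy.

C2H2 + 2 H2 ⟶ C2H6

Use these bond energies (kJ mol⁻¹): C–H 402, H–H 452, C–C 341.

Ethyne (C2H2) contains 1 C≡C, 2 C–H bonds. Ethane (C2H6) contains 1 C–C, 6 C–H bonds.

D(C≡C) ≈ 808 kJ/mol

Let D be the C≡C bond energy.
Σ(broken) = 1×D + 2×402 + 2×452 = 1708 + D
Σ(formed) = 1×341 + 6×402 = 2753
ΔH = Σ(broken) − Σ(formed) = (1708 + D) − (2753) = −1045 + D
Setting this equal to −237 kJ gives D = 808 kJ/mol.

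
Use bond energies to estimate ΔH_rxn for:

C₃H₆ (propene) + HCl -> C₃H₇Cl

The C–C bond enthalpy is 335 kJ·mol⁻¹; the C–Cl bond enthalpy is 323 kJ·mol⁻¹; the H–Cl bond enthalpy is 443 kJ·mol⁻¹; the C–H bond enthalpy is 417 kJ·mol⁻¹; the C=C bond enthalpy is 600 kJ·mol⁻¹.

Bonds broken (reactants):
  C–C: 1 × 335 = 335
  C–H: 6 × 417 = 2502
  C=C: 1 × 600 = 600
  H–Cl: 1 × 443 = 443
  Σ(broken) = 3880 kJ
Bonds formed (products):
  C–C: 2 × 335 = 670
  C–Cl: 1 × 323 = 323
  C–H: 7 × 417 = 2919
  Σ(formed) = 3912 kJ
ΔH = Σ(broken) − Σ(formed) = 3880 − 3912 = −32 kJ

ΔH ≈ −32 kJ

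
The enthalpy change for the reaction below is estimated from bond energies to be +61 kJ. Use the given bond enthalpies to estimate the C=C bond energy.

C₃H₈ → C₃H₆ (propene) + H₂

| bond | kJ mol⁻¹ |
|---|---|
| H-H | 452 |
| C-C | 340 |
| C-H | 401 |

D(C=C) ≈ 629 kJ/mol

Let D be the C=C bond energy.
Σ(broken) = 2×340 + 8×401 = 3888
Σ(formed) = 1×340 + 6×401 + 1×D + 1×452 = 3198 + D
ΔH = Σ(broken) − Σ(formed) = (3888) − (3198 + D) = +690 − D
Setting this equal to +61 kJ gives D = 629 kJ/mol.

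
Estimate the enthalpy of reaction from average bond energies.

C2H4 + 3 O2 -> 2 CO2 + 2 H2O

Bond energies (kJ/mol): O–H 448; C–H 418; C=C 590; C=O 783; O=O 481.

ΔH ≈ −1219 kJ

Bonds broken (reactants):
  C–H: 4 × 418 = 1672
  C=C: 1 × 590 = 590
  O=O: 3 × 481 = 1443
  Σ(broken) = 3705 kJ
Bonds formed (products):
  C=O: 4 × 783 = 3132
  O–H: 4 × 448 = 1792
  Σ(formed) = 4924 kJ
ΔH = Σ(broken) − Σ(formed) = 3705 − 4924 = −1219 kJ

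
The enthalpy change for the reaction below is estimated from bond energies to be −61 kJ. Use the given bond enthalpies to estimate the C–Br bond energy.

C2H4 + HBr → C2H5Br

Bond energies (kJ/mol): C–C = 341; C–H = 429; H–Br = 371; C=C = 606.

Let D be the C–Br bond energy.
Σ(broken) = 4×429 + 1×606 + 1×371 = 2693
Σ(formed) = 1×D + 1×341 + 5×429 = 2486 + D
ΔH = Σ(broken) − Σ(formed) = (2693) − (2486 + D) = +207 − D
Setting this equal to −61 kJ gives D = 268 kJ/mol.

D(C–Br) ≈ 268 kJ/mol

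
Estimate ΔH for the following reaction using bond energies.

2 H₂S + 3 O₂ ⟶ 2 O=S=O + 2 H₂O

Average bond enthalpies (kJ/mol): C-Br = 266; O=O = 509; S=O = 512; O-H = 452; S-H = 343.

ΔH ≈ −957 kJ

Bonds broken (reactants):
  O=O: 3 × 509 = 1527
  S-H: 4 × 343 = 1372
  Σ(broken) = 2899 kJ
Bonds formed (products):
  O-H: 4 × 452 = 1808
  S=O: 4 × 512 = 2048
  Σ(formed) = 3856 kJ
ΔH = Σ(broken) − Σ(formed) = 2899 − 3856 = −957 kJ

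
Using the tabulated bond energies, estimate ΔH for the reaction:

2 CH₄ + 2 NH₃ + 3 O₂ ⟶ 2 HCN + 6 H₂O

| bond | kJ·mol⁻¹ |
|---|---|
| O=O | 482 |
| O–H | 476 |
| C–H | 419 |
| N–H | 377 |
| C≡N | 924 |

Bonds broken (reactants):
  C–H: 8 × 419 = 3352
  N–H: 6 × 377 = 2262
  O=O: 3 × 482 = 1446
  Σ(broken) = 7060 kJ
Bonds formed (products):
  C≡N: 2 × 924 = 1848
  C–H: 2 × 419 = 838
  O–H: 12 × 476 = 5712
  Σ(formed) = 8398 kJ
ΔH = Σ(broken) − Σ(formed) = 7060 − 8398 = −1338 kJ

ΔH ≈ −1338 kJ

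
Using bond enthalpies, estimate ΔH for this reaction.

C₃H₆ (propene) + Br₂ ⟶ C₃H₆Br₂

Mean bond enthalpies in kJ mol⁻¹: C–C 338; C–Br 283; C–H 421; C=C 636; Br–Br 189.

Bonds broken (reactants):
  Br–Br: 1 × 189 = 189
  C–C: 1 × 338 = 338
  C–H: 6 × 421 = 2526
  C=C: 1 × 636 = 636
  Σ(broken) = 3689 kJ
Bonds formed (products):
  C–Br: 2 × 283 = 566
  C–C: 2 × 338 = 676
  C–H: 6 × 421 = 2526
  Σ(formed) = 3768 kJ
ΔH = Σ(broken) − Σ(formed) = 3689 − 3768 = −79 kJ

ΔH ≈ −79 kJ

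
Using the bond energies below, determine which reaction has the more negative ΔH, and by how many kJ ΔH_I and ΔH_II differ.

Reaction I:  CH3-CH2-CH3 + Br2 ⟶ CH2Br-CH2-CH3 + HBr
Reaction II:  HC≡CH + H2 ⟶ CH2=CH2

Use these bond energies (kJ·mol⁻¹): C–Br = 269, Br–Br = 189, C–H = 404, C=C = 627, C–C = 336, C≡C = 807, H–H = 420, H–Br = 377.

Reaction II, by 155 kJ

Reaction I:
  Bonds broken (reactants):
    Br–Br: 1 × 189 = 189
    C–C: 2 × 336 = 672
    C–H: 8 × 404 = 3232
    Σ(broken) = 4093 kJ
  Bonds formed (products):
    C–Br: 1 × 269 = 269
    C–C: 2 × 336 = 672
    C–H: 7 × 404 = 2828
    H–Br: 1 × 377 = 377
    Σ(formed) = 4146 kJ
  ΔH_I = 4093 − 4146 = −53 kJ
Reaction II:
  Bonds broken (reactants):
    C≡C: 1 × 807 = 807
    C–H: 2 × 404 = 808
    H–H: 1 × 420 = 420
    Σ(broken) = 2035 kJ
  Bonds formed (products):
    C–H: 4 × 404 = 1616
    C=C: 1 × 627 = 627
    Σ(formed) = 2243 kJ
  ΔH_II = 2035 − 2243 = −208 kJ
ΔH_I − ΔH_II = +155 kJ, so reaction II has the more negative ΔH; |ΔH_I − ΔH_II| = 155 kJ.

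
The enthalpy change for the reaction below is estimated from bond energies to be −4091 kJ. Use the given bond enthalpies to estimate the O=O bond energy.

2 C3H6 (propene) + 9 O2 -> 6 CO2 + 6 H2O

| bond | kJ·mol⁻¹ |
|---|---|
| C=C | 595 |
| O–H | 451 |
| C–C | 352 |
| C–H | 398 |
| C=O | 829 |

Let D be the O=O bond energy.
Σ(broken) = 2×352 + 12×398 + 2×595 + 9×D = 6670 + 9D
Σ(formed) = 12×829 + 12×451 = 15360
ΔH = Σ(broken) − Σ(formed) = (6670 + 9D) − (15360) = −8690 + 9D
Setting this equal to −4091 kJ gives 9D = 4599, so D = 511 kJ/mol.

D(O=O) ≈ 511 kJ/mol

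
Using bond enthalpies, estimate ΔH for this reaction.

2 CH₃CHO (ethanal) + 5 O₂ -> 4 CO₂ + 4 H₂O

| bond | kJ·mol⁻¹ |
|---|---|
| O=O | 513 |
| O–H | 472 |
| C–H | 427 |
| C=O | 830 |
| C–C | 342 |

ΔH ≈ −2091 kJ

Bonds broken (reactants):
  C–C: 2 × 342 = 684
  C–H: 8 × 427 = 3416
  C=O: 2 × 830 = 1660
  O=O: 5 × 513 = 2565
  Σ(broken) = 8325 kJ
Bonds formed (products):
  C=O: 8 × 830 = 6640
  O–H: 8 × 472 = 3776
  Σ(formed) = 10416 kJ
ΔH = Σ(broken) − Σ(formed) = 8325 − 10416 = −2091 kJ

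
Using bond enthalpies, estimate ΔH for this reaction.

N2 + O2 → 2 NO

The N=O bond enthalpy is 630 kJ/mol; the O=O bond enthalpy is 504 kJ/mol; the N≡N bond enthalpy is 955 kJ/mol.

Bonds broken (reactants):
  N≡N: 1 × 955 = 955
  O=O: 1 × 504 = 504
  Σ(broken) = 1459 kJ
Bonds formed (products):
  N=O: 2 × 630 = 1260
  Σ(formed) = 1260 kJ
ΔH = Σ(broken) − Σ(formed) = 1459 − 1260 = +199 kJ

ΔH ≈ +199 kJ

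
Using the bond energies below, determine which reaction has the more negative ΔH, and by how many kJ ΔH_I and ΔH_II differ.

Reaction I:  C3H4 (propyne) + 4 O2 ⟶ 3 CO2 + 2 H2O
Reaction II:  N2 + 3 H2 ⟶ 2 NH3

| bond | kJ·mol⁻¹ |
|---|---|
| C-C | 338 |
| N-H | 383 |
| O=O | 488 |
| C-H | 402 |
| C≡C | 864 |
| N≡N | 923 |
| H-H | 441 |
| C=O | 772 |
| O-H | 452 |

Reaction I:
  Bonds broken (reactants):
    C≡C: 1 × 864 = 864
    C-C: 1 × 338 = 338
    C-H: 4 × 402 = 1608
    O=O: 4 × 488 = 1952
    Σ(broken) = 4762 kJ
  Bonds formed (products):
    C=O: 6 × 772 = 4632
    O-H: 4 × 452 = 1808
    Σ(formed) = 6440 kJ
  ΔH_I = 4762 − 6440 = −1678 kJ
Reaction II:
  Bonds broken (reactants):
    H-H: 3 × 441 = 1323
    N≡N: 1 × 923 = 923
    Σ(broken) = 2246 kJ
  Bonds formed (products):
    N-H: 6 × 383 = 2298
    Σ(formed) = 2298 kJ
  ΔH_II = 2246 − 2298 = −52 kJ
ΔH_I − ΔH_II = −1626 kJ, so reaction I has the more negative ΔH; |ΔH_I − ΔH_II| = 1626 kJ.

Reaction I, by 1626 kJ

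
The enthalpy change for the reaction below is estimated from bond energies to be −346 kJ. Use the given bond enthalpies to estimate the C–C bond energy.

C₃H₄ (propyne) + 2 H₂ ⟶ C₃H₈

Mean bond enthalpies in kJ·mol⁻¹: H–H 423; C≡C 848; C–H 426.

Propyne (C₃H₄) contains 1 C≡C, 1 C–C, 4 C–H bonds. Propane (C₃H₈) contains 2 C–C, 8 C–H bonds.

Let D be the C–C bond energy.
Σ(broken) = 1×848 + 1×D + 4×426 + 2×423 = 3398 + D
Σ(formed) = 2×D + 8×426 = 3408 + 2D
ΔH = Σ(broken) − Σ(formed) = (3398 + D) − (3408 + 2D) = −10 − D
Setting this equal to −346 kJ gives D = 336 kJ/mol.

D(C–C) ≈ 336 kJ/mol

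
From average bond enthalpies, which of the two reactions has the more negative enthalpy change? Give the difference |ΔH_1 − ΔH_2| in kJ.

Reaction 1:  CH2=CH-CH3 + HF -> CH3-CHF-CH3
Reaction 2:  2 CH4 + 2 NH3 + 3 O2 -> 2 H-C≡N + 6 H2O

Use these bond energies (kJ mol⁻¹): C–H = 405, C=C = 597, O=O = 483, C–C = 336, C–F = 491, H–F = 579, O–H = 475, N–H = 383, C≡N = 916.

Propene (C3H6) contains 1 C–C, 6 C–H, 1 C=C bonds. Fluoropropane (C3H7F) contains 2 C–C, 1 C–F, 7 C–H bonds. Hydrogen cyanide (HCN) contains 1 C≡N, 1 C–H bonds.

Reaction 2, by 1299 kJ

Reaction 1:
  Bonds broken (reactants):
    C–C: 1 × 336 = 336
    C–H: 6 × 405 = 2430
    C=C: 1 × 597 = 597
    H–F: 1 × 579 = 579
    Σ(broken) = 3942 kJ
  Bonds formed (products):
    C–C: 2 × 336 = 672
    C–F: 1 × 491 = 491
    C–H: 7 × 405 = 2835
    Σ(formed) = 3998 kJ
  ΔH_1 = 3942 − 3998 = −56 kJ
Reaction 2:
  Bonds broken (reactants):
    C–H: 8 × 405 = 3240
    N–H: 6 × 383 = 2298
    O=O: 3 × 483 = 1449
    Σ(broken) = 6987 kJ
  Bonds formed (products):
    C≡N: 2 × 916 = 1832
    C–H: 2 × 405 = 810
    O–H: 12 × 475 = 5700
    Σ(formed) = 8342 kJ
  ΔH_2 = 6987 − 8342 = −1355 kJ
ΔH_1 − ΔH_2 = +1299 kJ, so reaction 2 has the more negative ΔH; |ΔH_1 − ΔH_2| = 1299 kJ.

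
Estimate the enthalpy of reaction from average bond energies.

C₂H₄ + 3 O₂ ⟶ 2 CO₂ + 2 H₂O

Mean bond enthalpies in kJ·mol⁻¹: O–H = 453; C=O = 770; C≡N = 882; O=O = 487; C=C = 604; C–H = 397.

Bonds broken (reactants):
  C–H: 4 × 397 = 1588
  C=C: 1 × 604 = 604
  O=O: 3 × 487 = 1461
  Σ(broken) = 3653 kJ
Bonds formed (products):
  C=O: 4 × 770 = 3080
  O–H: 4 × 453 = 1812
  Σ(formed) = 4892 kJ
ΔH = Σ(broken) − Σ(formed) = 3653 − 4892 = −1239 kJ

ΔH ≈ −1239 kJ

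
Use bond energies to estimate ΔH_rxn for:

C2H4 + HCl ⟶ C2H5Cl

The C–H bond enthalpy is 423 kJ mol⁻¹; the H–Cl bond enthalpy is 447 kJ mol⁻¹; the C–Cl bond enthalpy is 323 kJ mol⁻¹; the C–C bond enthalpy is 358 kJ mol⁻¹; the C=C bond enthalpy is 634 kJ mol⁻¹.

ΔH ≈ −23 kJ

Bonds broken (reactants):
  C–H: 4 × 423 = 1692
  C=C: 1 × 634 = 634
  H–Cl: 1 × 447 = 447
  Σ(broken) = 2773 kJ
Bonds formed (products):
  C–C: 1 × 358 = 358
  C–Cl: 1 × 323 = 323
  C–H: 5 × 423 = 2115
  Σ(formed) = 2796 kJ
ΔH = Σ(broken) − Σ(formed) = 2773 − 2796 = −23 kJ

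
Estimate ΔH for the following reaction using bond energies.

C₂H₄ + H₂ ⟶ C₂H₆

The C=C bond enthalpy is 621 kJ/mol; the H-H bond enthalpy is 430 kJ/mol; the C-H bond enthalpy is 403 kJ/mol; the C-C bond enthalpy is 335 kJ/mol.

Bonds broken (reactants):
  C-H: 4 × 403 = 1612
  C=C: 1 × 621 = 621
  H-H: 1 × 430 = 430
  Σ(broken) = 2663 kJ
Bonds formed (products):
  C-C: 1 × 335 = 335
  C-H: 6 × 403 = 2418
  Σ(formed) = 2753 kJ
ΔH = Σ(broken) − Σ(formed) = 2663 − 2753 = −90 kJ

ΔH ≈ −90 kJ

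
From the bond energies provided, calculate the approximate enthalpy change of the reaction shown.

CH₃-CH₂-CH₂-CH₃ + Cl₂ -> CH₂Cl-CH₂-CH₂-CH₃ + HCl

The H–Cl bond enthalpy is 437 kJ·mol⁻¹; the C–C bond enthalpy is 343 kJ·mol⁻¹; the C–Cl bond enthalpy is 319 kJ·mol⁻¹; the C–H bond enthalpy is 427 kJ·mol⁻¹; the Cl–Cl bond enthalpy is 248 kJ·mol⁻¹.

ΔH ≈ −81 kJ

Bonds broken (reactants):
  C–C: 3 × 343 = 1029
  C–H: 10 × 427 = 4270
  Cl–Cl: 1 × 248 = 248
  Σ(broken) = 5547 kJ
Bonds formed (products):
  C–C: 3 × 343 = 1029
  C–Cl: 1 × 319 = 319
  C–H: 9 × 427 = 3843
  H–Cl: 1 × 437 = 437
  Σ(formed) = 5628 kJ
ΔH = Σ(broken) − Σ(formed) = 5547 − 5628 = −81 kJ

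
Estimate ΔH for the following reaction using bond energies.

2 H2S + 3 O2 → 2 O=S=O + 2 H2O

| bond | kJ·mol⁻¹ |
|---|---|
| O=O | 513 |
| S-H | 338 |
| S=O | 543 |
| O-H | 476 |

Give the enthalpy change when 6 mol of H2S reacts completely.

Bonds broken (reactants):
  O=O: 3 × 513 = 1539
  S-H: 4 × 338 = 1352
  Σ(broken) = 2891 kJ
Bonds formed (products):
  O-H: 4 × 476 = 1904
  S=O: 4 × 543 = 2172
  Σ(formed) = 4076 kJ
ΔH = Σ(broken) − Σ(formed) = 2891 − 4076 = −1185 kJ
For 3× the reaction as written: 3 × (−1185) = −3555 kJ

ΔH = −3555 kJ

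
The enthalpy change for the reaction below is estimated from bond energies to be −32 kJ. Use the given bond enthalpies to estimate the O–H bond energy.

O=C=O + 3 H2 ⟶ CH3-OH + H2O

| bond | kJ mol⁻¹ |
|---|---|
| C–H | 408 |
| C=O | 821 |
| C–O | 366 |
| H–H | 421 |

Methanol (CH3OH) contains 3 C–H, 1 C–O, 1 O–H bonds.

D(O–H) ≈ 449 kJ/mol

Let D be the O–H bond energy.
Σ(broken) = 2×821 + 3×421 = 2905
Σ(formed) = 3×408 + 1×366 + 3×D = 1590 + 3D
ΔH = Σ(broken) − Σ(formed) = (2905) − (1590 + 3D) = +1315 − 3D
Setting this equal to −32 kJ gives 3D = 1347, so D = 449 kJ/mol.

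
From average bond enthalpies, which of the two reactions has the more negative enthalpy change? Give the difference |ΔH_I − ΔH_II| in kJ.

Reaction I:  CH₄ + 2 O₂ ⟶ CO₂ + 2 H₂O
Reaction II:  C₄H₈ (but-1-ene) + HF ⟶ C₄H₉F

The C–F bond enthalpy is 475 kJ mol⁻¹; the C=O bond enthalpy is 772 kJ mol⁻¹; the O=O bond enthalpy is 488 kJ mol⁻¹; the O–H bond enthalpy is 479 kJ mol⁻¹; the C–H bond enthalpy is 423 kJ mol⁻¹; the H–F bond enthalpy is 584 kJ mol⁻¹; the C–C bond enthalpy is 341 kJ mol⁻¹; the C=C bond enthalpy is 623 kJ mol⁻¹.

Reaction I:
  Bonds broken (reactants):
    C–H: 4 × 423 = 1692
    O=O: 2 × 488 = 976
    Σ(broken) = 2668 kJ
  Bonds formed (products):
    C=O: 2 × 772 = 1544
    O–H: 4 × 479 = 1916
    Σ(formed) = 3460 kJ
  ΔH_I = 2668 − 3460 = −792 kJ
Reaction II:
  Bonds broken (reactants):
    C–C: 2 × 341 = 682
    C–H: 8 × 423 = 3384
    C=C: 1 × 623 = 623
    H–F: 1 × 584 = 584
    Σ(broken) = 5273 kJ
  Bonds formed (products):
    C–C: 3 × 341 = 1023
    C–F: 1 × 475 = 475
    C–H: 9 × 423 = 3807
    Σ(formed) = 5305 kJ
  ΔH_II = 5273 − 5305 = −32 kJ
ΔH_I − ΔH_II = −760 kJ, so reaction I has the more negative ΔH; |ΔH_I − ΔH_II| = 760 kJ.

Reaction I, by 760 kJ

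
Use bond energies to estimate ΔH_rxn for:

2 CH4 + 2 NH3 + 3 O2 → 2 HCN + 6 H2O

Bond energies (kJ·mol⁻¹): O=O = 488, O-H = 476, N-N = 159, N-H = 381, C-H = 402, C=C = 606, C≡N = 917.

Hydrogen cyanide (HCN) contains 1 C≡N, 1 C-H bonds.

Bonds broken (reactants):
  C-H: 8 × 402 = 3216
  N-H: 6 × 381 = 2286
  O=O: 3 × 488 = 1464
  Σ(broken) = 6966 kJ
Bonds formed (products):
  C≡N: 2 × 917 = 1834
  C-H: 2 × 402 = 804
  O-H: 12 × 476 = 5712
  Σ(formed) = 8350 kJ
ΔH = Σ(broken) − Σ(formed) = 6966 − 8350 = −1384 kJ

ΔH ≈ −1384 kJ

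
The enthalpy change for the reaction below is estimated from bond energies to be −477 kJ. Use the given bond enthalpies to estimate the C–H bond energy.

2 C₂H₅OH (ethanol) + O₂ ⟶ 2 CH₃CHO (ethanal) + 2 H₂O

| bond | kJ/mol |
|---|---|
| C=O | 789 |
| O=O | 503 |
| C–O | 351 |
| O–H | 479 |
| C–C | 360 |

Let D be the C–H bond energy.
Σ(broken) = 2×360 + 10×D + 2×351 + 2×479 + 1×503 = 2883 + 10D
Σ(formed) = 2×360 + 8×D + 2×789 + 4×479 = 4214 + 8D
ΔH = Σ(broken) − Σ(formed) = (2883 + 10D) − (4214 + 8D) = −1331 + 2D
Setting this equal to −477 kJ gives 2D = 854, so D = 427 kJ/mol.

D(C–H) ≈ 427 kJ/mol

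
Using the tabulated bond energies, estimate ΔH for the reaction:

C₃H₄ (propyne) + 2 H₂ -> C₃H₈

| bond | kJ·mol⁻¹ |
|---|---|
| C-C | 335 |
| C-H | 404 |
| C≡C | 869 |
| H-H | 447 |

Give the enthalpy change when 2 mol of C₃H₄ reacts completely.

ΔH = −376 kJ

Bonds broken (reactants):
  C≡C: 1 × 869 = 869
  C-C: 1 × 335 = 335
  C-H: 4 × 404 = 1616
  H-H: 2 × 447 = 894
  Σ(broken) = 3714 kJ
Bonds formed (products):
  C-C: 2 × 335 = 670
  C-H: 8 × 404 = 3232
  Σ(formed) = 3902 kJ
ΔH = Σ(broken) − Σ(formed) = 3714 − 3902 = −188 kJ
For 2× the reaction as written: 2 × (−188) = −376 kJ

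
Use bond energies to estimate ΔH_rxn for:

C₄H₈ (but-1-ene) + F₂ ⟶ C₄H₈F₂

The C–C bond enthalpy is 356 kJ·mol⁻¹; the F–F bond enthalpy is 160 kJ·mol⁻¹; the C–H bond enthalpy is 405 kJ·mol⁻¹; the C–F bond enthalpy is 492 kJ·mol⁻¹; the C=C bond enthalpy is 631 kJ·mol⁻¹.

ΔH ≈ −549 kJ

Bonds broken (reactants):
  C–C: 2 × 356 = 712
  C–H: 8 × 405 = 3240
  C=C: 1 × 631 = 631
  F–F: 1 × 160 = 160
  Σ(broken) = 4743 kJ
Bonds formed (products):
  C–C: 3 × 356 = 1068
  C–F: 2 × 492 = 984
  C–H: 8 × 405 = 3240
  Σ(formed) = 5292 kJ
ΔH = Σ(broken) − Σ(formed) = 4743 − 5292 = −549 kJ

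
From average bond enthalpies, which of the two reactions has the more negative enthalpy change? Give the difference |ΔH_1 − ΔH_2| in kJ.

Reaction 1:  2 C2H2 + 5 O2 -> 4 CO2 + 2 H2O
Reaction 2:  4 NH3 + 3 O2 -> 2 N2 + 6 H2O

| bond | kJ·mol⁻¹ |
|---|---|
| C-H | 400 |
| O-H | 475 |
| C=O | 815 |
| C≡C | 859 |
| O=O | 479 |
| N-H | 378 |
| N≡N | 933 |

Reaction 1, by 1114 kJ

Reaction 1:
  Bonds broken (reactants):
    C≡C: 2 × 859 = 1718
    C-H: 4 × 400 = 1600
    O=O: 5 × 479 = 2395
    Σ(broken) = 5713 kJ
  Bonds formed (products):
    C=O: 8 × 815 = 6520
    O-H: 4 × 475 = 1900
    Σ(formed) = 8420 kJ
  ΔH_1 = 5713 − 8420 = −2707 kJ
Reaction 2:
  Bonds broken (reactants):
    N-H: 12 × 378 = 4536
    O=O: 3 × 479 = 1437
    Σ(broken) = 5973 kJ
  Bonds formed (products):
    N≡N: 2 × 933 = 1866
    O-H: 12 × 475 = 5700
    Σ(formed) = 7566 kJ
  ΔH_2 = 5973 − 7566 = −1593 kJ
ΔH_1 − ΔH_2 = −1114 kJ, so reaction 1 has the more negative ΔH; |ΔH_1 − ΔH_2| = 1114 kJ.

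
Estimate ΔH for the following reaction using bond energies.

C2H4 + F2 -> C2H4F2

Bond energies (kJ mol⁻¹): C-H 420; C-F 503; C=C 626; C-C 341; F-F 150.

Bonds broken (reactants):
  C-H: 4 × 420 = 1680
  C=C: 1 × 626 = 626
  F-F: 1 × 150 = 150
  Σ(broken) = 2456 kJ
Bonds formed (products):
  C-C: 1 × 341 = 341
  C-F: 2 × 503 = 1006
  C-H: 4 × 420 = 1680
  Σ(formed) = 3027 kJ
ΔH = Σ(broken) − Σ(formed) = 2456 − 3027 = −571 kJ

ΔH ≈ −571 kJ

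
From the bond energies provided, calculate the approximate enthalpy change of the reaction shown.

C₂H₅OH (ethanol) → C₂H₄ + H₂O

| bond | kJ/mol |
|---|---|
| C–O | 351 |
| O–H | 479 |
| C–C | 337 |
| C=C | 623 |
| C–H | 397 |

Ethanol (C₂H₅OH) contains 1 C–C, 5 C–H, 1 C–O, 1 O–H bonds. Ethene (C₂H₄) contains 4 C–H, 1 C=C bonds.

ΔH ≈ −17 kJ

Bonds broken (reactants):
  C–C: 1 × 337 = 337
  C–H: 5 × 397 = 1985
  C–O: 1 × 351 = 351
  O–H: 1 × 479 = 479
  Σ(broken) = 3152 kJ
Bonds formed (products):
  C–H: 4 × 397 = 1588
  C=C: 1 × 623 = 623
  O–H: 2 × 479 = 958
  Σ(formed) = 3169 kJ
ΔH = Σ(broken) − Σ(formed) = 3152 − 3169 = −17 kJ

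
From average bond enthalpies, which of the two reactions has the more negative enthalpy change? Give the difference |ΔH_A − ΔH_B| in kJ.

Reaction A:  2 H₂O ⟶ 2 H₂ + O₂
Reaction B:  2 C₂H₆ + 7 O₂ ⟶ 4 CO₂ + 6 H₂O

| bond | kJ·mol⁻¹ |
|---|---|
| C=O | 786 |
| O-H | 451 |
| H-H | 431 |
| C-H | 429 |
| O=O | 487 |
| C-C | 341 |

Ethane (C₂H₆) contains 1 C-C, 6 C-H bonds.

Reaction A:
  Bonds broken (reactants):
    O-H: 4 × 451 = 1804
    Σ(broken) = 1804 kJ
  Bonds formed (products):
    H-H: 2 × 431 = 862
    O=O: 1 × 487 = 487
    Σ(formed) = 1349 kJ
  ΔH_A = 1804 − 1349 = +455 kJ
Reaction B:
  Bonds broken (reactants):
    C-C: 2 × 341 = 682
    C-H: 12 × 429 = 5148
    O=O: 7 × 487 = 3409
    Σ(broken) = 9239 kJ
  Bonds formed (products):
    C=O: 8 × 786 = 6288
    O-H: 12 × 451 = 5412
    Σ(formed) = 11700 kJ
  ΔH_B = 9239 − 11700 = −2461 kJ
ΔH_A − ΔH_B = +2916 kJ, so reaction B has the more negative ΔH; |ΔH_A − ΔH_B| = 2916 kJ.

Reaction B, by 2916 kJ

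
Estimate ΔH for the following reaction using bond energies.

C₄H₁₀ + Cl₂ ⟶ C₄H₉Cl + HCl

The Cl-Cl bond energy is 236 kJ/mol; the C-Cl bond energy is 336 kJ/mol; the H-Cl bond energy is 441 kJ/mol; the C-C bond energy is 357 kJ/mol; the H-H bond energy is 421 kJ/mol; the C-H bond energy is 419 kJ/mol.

Bonds broken (reactants):
  C-C: 3 × 357 = 1071
  C-H: 10 × 419 = 4190
  Cl-Cl: 1 × 236 = 236
  Σ(broken) = 5497 kJ
Bonds formed (products):
  C-C: 3 × 357 = 1071
  C-Cl: 1 × 336 = 336
  C-H: 9 × 419 = 3771
  H-Cl: 1 × 441 = 441
  Σ(formed) = 5619 kJ
ΔH = Σ(broken) − Σ(formed) = 5497 − 5619 = −122 kJ

ΔH ≈ −122 kJ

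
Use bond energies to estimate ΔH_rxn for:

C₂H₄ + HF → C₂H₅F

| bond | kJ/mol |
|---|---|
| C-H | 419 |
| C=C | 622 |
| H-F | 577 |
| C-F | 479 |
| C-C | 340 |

ΔH ≈ −39 kJ

Bonds broken (reactants):
  C-H: 4 × 419 = 1676
  C=C: 1 × 622 = 622
  H-F: 1 × 577 = 577
  Σ(broken) = 2875 kJ
Bonds formed (products):
  C-C: 1 × 340 = 340
  C-F: 1 × 479 = 479
  C-H: 5 × 419 = 2095
  Σ(formed) = 2914 kJ
ΔH = Σ(broken) − Σ(formed) = 2875 − 2914 = −39 kJ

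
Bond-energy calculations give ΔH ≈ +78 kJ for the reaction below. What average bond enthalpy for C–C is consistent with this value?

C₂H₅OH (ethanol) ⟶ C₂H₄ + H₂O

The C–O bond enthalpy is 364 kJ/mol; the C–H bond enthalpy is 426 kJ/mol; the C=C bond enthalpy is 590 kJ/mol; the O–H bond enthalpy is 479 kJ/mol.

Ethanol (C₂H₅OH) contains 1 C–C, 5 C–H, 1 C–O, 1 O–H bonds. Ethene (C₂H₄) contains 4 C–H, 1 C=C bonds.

D(C–C) ≈ 357 kJ/mol

Let D be the C–C bond energy.
Σ(broken) = 1×D + 5×426 + 1×364 + 1×479 = 2973 + D
Σ(formed) = 4×426 + 1×590 + 2×479 = 3252
ΔH = Σ(broken) − Σ(formed) = (2973 + D) − (3252) = −279 + D
Setting this equal to +78 kJ gives D = 357 kJ/mol.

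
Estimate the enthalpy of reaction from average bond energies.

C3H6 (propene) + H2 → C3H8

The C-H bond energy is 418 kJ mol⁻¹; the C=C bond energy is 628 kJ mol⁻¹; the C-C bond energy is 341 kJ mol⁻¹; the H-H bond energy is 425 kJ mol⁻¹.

ΔH ≈ −124 kJ

Bonds broken (reactants):
  C-C: 1 × 341 = 341
  C-H: 6 × 418 = 2508
  C=C: 1 × 628 = 628
  H-H: 1 × 425 = 425
  Σ(broken) = 3902 kJ
Bonds formed (products):
  C-C: 2 × 341 = 682
  C-H: 8 × 418 = 3344
  Σ(formed) = 4026 kJ
ΔH = Σ(broken) − Σ(formed) = 3902 − 4026 = −124 kJ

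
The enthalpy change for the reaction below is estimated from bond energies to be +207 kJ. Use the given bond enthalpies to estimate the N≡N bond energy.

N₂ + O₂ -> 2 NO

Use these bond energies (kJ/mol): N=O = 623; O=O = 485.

Let D be the N≡N bond energy.
Σ(broken) = 1×D + 1×485 = 485 + D
Σ(formed) = 2×623 = 1246
ΔH = Σ(broken) − Σ(formed) = (485 + D) − (1246) = −761 + D
Setting this equal to +207 kJ gives D = 968 kJ/mol.

D(N≡N) ≈ 968 kJ/mol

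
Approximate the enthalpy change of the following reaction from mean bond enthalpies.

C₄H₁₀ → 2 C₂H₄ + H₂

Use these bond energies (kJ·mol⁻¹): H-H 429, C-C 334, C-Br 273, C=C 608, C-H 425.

Bonds broken (reactants):
  C-C: 3 × 334 = 1002
  C-H: 10 × 425 = 4250
  Σ(broken) = 5252 kJ
Bonds formed (products):
  C-H: 8 × 425 = 3400
  C=C: 2 × 608 = 1216
  H-H: 1 × 429 = 429
  Σ(formed) = 5045 kJ
ΔH = Σ(broken) − Σ(formed) = 5252 − 5045 = +207 kJ

ΔH ≈ +207 kJ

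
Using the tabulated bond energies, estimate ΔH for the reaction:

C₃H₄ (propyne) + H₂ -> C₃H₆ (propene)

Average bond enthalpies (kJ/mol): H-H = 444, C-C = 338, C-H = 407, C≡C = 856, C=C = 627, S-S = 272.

Bonds broken (reactants):
  C≡C: 1 × 856 = 856
  C-C: 1 × 338 = 338
  C-H: 4 × 407 = 1628
  H-H: 1 × 444 = 444
  Σ(broken) = 3266 kJ
Bonds formed (products):
  C-C: 1 × 338 = 338
  C-H: 6 × 407 = 2442
  C=C: 1 × 627 = 627
  Σ(formed) = 3407 kJ
ΔH = Σ(broken) − Σ(formed) = 3266 − 3407 = −141 kJ

ΔH ≈ −141 kJ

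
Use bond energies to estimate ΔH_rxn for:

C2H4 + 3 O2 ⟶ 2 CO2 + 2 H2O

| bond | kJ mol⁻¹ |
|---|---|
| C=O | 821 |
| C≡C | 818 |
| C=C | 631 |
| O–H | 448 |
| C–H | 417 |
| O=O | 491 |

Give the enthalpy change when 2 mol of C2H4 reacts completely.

Bonds broken (reactants):
  C–H: 4 × 417 = 1668
  C=C: 1 × 631 = 631
  O=O: 3 × 491 = 1473
  Σ(broken) = 3772 kJ
Bonds formed (products):
  C=O: 4 × 821 = 3284
  O–H: 4 × 448 = 1792
  Σ(formed) = 5076 kJ
ΔH = Σ(broken) − Σ(formed) = 3772 − 5076 = −1304 kJ
For 2× the reaction as written: 2 × (−1304) = −2608 kJ

ΔH = −2608 kJ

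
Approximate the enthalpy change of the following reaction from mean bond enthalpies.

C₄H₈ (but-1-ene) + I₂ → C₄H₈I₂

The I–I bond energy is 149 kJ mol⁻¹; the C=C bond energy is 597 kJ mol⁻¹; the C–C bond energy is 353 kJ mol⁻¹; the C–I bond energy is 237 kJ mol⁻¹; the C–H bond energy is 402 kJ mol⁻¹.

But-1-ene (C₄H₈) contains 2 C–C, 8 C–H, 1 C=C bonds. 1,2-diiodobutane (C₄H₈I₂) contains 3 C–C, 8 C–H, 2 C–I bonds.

ΔH ≈ −81 kJ

Bonds broken (reactants):
  C–C: 2 × 353 = 706
  C–H: 8 × 402 = 3216
  C=C: 1 × 597 = 597
  I–I: 1 × 149 = 149
  Σ(broken) = 4668 kJ
Bonds formed (products):
  C–C: 3 × 353 = 1059
  C–H: 8 × 402 = 3216
  C–I: 2 × 237 = 474
  Σ(formed) = 4749 kJ
ΔH = Σ(broken) − Σ(formed) = 4668 − 4749 = −81 kJ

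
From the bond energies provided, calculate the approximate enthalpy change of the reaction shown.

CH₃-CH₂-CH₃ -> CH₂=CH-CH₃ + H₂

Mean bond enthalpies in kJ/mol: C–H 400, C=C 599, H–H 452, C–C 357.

ΔH ≈ +106 kJ

Bonds broken (reactants):
  C–C: 2 × 357 = 714
  C–H: 8 × 400 = 3200
  Σ(broken) = 3914 kJ
Bonds formed (products):
  C–C: 1 × 357 = 357
  C–H: 6 × 400 = 2400
  C=C: 1 × 599 = 599
  H–H: 1 × 452 = 452
  Σ(formed) = 3808 kJ
ΔH = Σ(broken) − Σ(formed) = 3914 − 3808 = +106 kJ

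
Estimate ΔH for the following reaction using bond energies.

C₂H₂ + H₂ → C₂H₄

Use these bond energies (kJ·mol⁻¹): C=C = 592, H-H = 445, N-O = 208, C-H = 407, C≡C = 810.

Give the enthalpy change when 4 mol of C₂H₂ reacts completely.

Bonds broken (reactants):
  C≡C: 1 × 810 = 810
  C-H: 2 × 407 = 814
  H-H: 1 × 445 = 445
  Σ(broken) = 2069 kJ
Bonds formed (products):
  C-H: 4 × 407 = 1628
  C=C: 1 × 592 = 592
  Σ(formed) = 2220 kJ
ΔH = Σ(broken) − Σ(formed) = 2069 − 2220 = −151 kJ
For 4× the reaction as written: 4 × (−151) = −604 kJ

ΔH = −604 kJ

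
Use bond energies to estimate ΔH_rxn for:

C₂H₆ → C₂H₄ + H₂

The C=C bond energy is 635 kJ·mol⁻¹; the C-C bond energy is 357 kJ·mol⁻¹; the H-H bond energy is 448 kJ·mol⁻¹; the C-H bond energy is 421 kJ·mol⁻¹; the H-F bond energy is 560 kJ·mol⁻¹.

Bonds broken (reactants):
  C-C: 1 × 357 = 357
  C-H: 6 × 421 = 2526
  Σ(broken) = 2883 kJ
Bonds formed (products):
  C-H: 4 × 421 = 1684
  C=C: 1 × 635 = 635
  H-H: 1 × 448 = 448
  Σ(formed) = 2767 kJ
ΔH = Σ(broken) − Σ(formed) = 2883 − 2767 = +116 kJ

ΔH ≈ +116 kJ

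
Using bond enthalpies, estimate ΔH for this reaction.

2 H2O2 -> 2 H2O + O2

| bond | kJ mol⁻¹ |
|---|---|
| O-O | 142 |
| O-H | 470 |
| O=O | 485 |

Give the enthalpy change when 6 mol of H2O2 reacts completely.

ΔH = −603 kJ

Bonds broken (reactants):
  O-H: 4 × 470 = 1880
  O-O: 2 × 142 = 284
  Σ(broken) = 2164 kJ
Bonds formed (products):
  O-H: 4 × 470 = 1880
  O=O: 1 × 485 = 485
  Σ(formed) = 2365 kJ
ΔH = Σ(broken) − Σ(formed) = 2164 − 2365 = −201 kJ
For 3× the reaction as written: 3 × (−201) = −603 kJ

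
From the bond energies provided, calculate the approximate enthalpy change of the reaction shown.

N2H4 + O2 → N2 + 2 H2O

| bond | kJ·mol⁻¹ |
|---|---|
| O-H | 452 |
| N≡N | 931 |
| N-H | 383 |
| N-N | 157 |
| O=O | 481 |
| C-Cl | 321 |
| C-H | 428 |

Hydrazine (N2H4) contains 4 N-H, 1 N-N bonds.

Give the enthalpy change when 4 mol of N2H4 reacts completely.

Bonds broken (reactants):
  N-H: 4 × 383 = 1532
  N-N: 1 × 157 = 157
  O=O: 1 × 481 = 481
  Σ(broken) = 2170 kJ
Bonds formed (products):
  N≡N: 1 × 931 = 931
  O-H: 4 × 452 = 1808
  Σ(formed) = 2739 kJ
ΔH = Σ(broken) − Σ(formed) = 2170 − 2739 = −569 kJ
For 4× the reaction as written: 4 × (−569) = −2276 kJ

ΔH = −2276 kJ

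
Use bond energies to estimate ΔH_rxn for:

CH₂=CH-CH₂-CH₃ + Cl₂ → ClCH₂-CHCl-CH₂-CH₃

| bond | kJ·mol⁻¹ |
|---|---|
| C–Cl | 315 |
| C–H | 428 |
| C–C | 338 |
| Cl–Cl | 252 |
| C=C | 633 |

ΔH ≈ −83 kJ

Bonds broken (reactants):
  C–C: 2 × 338 = 676
  C–H: 8 × 428 = 3424
  C=C: 1 × 633 = 633
  Cl–Cl: 1 × 252 = 252
  Σ(broken) = 4985 kJ
Bonds formed (products):
  C–C: 3 × 338 = 1014
  C–Cl: 2 × 315 = 630
  C–H: 8 × 428 = 3424
  Σ(formed) = 5068 kJ
ΔH = Σ(broken) − Σ(formed) = 4985 − 5068 = −83 kJ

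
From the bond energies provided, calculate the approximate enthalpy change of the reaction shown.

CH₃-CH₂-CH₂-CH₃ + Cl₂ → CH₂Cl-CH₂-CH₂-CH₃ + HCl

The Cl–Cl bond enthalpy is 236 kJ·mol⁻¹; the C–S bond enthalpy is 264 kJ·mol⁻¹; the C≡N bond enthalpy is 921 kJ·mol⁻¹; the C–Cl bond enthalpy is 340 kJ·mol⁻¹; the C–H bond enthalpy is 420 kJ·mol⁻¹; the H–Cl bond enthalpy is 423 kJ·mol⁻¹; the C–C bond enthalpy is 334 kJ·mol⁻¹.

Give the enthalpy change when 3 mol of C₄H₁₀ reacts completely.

ΔH = −321 kJ

Bonds broken (reactants):
  C–C: 3 × 334 = 1002
  C–H: 10 × 420 = 4200
  Cl–Cl: 1 × 236 = 236
  Σ(broken) = 5438 kJ
Bonds formed (products):
  C–C: 3 × 334 = 1002
  C–Cl: 1 × 340 = 340
  C–H: 9 × 420 = 3780
  H–Cl: 1 × 423 = 423
  Σ(formed) = 5545 kJ
ΔH = Σ(broken) − Σ(formed) = 5438 − 5545 = −107 kJ
For 3× the reaction as written: 3 × (−107) = −321 kJ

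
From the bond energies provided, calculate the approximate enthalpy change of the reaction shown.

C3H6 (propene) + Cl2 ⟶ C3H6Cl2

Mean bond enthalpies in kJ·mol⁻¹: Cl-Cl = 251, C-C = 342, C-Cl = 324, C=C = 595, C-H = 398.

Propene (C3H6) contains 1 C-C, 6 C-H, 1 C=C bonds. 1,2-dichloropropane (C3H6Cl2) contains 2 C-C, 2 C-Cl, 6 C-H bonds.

ΔH ≈ −144 kJ

Bonds broken (reactants):
  C-C: 1 × 342 = 342
  C-H: 6 × 398 = 2388
  C=C: 1 × 595 = 595
  Cl-Cl: 1 × 251 = 251
  Σ(broken) = 3576 kJ
Bonds formed (products):
  C-C: 2 × 342 = 684
  C-Cl: 2 × 324 = 648
  C-H: 6 × 398 = 2388
  Σ(formed) = 3720 kJ
ΔH = Σ(broken) − Σ(formed) = 3576 − 3720 = −144 kJ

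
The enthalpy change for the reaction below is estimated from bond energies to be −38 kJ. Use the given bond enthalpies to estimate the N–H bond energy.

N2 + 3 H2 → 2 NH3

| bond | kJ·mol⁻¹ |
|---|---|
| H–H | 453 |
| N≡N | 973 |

D(N–H) ≈ 395 kJ/mol

Let D be the N–H bond energy.
Σ(broken) = 3×453 + 1×973 = 2332
Σ(formed) = 6×D = 6D
ΔH = Σ(broken) − Σ(formed) = (2332) − (6D) = +2332 − 6D
Setting this equal to −38 kJ gives 6D = 2370, so D = 395 kJ/mol.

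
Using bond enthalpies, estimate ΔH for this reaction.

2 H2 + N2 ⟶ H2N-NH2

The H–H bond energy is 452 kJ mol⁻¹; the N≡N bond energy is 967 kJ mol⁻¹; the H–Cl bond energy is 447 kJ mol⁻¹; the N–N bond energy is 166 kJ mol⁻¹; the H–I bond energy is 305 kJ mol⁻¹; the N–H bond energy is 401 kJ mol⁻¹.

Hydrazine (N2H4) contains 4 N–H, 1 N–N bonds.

Bonds broken (reactants):
  H–H: 2 × 452 = 904
  N≡N: 1 × 967 = 967
  Σ(broken) = 1871 kJ
Bonds formed (products):
  N–H: 4 × 401 = 1604
  N–N: 1 × 166 = 166
  Σ(formed) = 1770 kJ
ΔH = Σ(broken) − Σ(formed) = 1871 − 1770 = +101 kJ

ΔH ≈ +101 kJ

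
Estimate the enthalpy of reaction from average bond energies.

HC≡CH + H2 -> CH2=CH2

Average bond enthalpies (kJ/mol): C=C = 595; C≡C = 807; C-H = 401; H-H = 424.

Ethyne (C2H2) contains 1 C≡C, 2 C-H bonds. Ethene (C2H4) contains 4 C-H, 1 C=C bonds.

ΔH ≈ −166 kJ

Bonds broken (reactants):
  C≡C: 1 × 807 = 807
  C-H: 2 × 401 = 802
  H-H: 1 × 424 = 424
  Σ(broken) = 2033 kJ
Bonds formed (products):
  C-H: 4 × 401 = 1604
  C=C: 1 × 595 = 595
  Σ(formed) = 2199 kJ
ΔH = Σ(broken) − Σ(formed) = 2033 − 2199 = −166 kJ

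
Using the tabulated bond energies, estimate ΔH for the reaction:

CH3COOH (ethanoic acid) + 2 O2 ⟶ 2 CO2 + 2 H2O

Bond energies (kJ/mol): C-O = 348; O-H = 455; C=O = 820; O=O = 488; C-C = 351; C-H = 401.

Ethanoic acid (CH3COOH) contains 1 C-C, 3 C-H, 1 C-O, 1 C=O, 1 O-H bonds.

ΔH ≈ −947 kJ

Bonds broken (reactants):
  C-C: 1 × 351 = 351
  C-H: 3 × 401 = 1203
  C-O: 1 × 348 = 348
  C=O: 1 × 820 = 820
  O-H: 1 × 455 = 455
  O=O: 2 × 488 = 976
  Σ(broken) = 4153 kJ
Bonds formed (products):
  C=O: 4 × 820 = 3280
  O-H: 4 × 455 = 1820
  Σ(formed) = 5100 kJ
ΔH = Σ(broken) − Σ(formed) = 4153 − 5100 = −947 kJ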